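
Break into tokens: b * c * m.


Scan left to right, longest-match per lexeme
Tokens: ID(b), OP(*), ID(c), OP(*), ID(m)


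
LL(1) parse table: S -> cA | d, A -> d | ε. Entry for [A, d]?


For [A, d]: 'd' ∈ FIRST(d)
Entry: A -> d


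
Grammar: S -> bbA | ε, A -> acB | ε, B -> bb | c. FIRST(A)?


Per alternative of A: FIRST(acB) = {a}; FIRST(ε) = {ε}
FIRST(A) = {a, ε}


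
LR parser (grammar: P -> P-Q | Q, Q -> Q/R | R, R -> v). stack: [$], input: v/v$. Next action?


no handle on stack; shift 'v'
Action: shift


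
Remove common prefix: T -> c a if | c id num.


Common prefix: 'c'
Factored: T -> c T', T' -> a if | id num


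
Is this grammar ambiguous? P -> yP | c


right-linear, alternatives start with distinct terminals 'y' vs 'c': unique leftmost derivation
Unambiguous


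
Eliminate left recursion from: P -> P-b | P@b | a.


Left-recursive alternatives: P-b, P@b; non-recursive: a
Introduce P': P -> aP', P' -> -bP' | @bP' | ε


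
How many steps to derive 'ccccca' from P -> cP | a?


Derivation: P => cP => ccP => cccP => ccccP => cccccP => ccccca
Steps: 6


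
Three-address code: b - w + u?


Break into single-operator statements:
t1 = b - w
t2 = t1 + u


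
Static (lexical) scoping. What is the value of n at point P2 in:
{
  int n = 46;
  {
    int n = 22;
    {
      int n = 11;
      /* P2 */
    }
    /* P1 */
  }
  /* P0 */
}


n declared in the same block as P2
n = 11


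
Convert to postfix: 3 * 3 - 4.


Left to right (same or higher precedence on left)
Postfix: 3 3 * 4 -


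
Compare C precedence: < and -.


'-' is additive (level 9); '<' is relational (level 7)
Higher level binds tighter
'-' has higher precedence than '<'


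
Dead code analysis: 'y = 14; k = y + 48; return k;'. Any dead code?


y is read by k's definition; k is returned
No dead code


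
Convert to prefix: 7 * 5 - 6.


left-to-right (same/higher precedence on left): tree is (- (* 7 5) 6)
Prefix: - * 7 5 6


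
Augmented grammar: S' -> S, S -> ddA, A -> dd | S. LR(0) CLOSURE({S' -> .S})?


Start: S' -> .S
For each item with dot before a nonterminal B, add B -> .γ for every B-production
Closure: [S' -> .S, S -> .ddA]


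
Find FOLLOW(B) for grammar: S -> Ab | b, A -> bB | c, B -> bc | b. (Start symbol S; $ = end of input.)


$ ∈ FOLLOW(S). For each A -> αBβ: add FIRST(β)\{ε} to FOLLOW(B); if β nullable, add FOLLOW(A).
FOLLOW(B) = {b}


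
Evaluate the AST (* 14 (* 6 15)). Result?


Evaluate inner: (* 6 15) = 90
Evaluate root: (* 14 90) = 1260
Result: 1260


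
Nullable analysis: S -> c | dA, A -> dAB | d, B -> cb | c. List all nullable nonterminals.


A nonterminal is nullable iff some alternative derives ε (directly, or every symbol in it is nullable)
Nullable: {}


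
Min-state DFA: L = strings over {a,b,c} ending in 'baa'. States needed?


Track the longest suffix of input matching a prefix of 'baa': 4 classes (prefixes of length 0..3)
Minimal DFA: 4 states


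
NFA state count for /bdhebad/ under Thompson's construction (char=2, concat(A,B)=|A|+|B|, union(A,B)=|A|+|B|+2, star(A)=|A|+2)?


Syntax tree has 7 char leaf(s), 0 union(s), 0 star(s)
chars contribute 7×2 = 14; each union adds +2; each star adds +2
Total: 14 + 0 + 0 = 14 states


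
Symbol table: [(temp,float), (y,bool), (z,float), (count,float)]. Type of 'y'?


Lookup 'y' → type bool


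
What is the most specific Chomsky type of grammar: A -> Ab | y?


Left-linear: every RHS is a terminal or one nonterminal followed by a terminal
Classification: Type 3 (Regular)


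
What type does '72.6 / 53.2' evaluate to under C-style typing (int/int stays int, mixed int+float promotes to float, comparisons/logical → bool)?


Operand types: float / float
Rule: mixed int/float promotes to float; int/int stays int
Result type: float


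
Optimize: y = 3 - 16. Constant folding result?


3 - 16 = -13 at compile time
Optimized: y = -13


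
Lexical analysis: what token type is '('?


Pattern: delimiter/punctuation
Type: PUNCTUATION


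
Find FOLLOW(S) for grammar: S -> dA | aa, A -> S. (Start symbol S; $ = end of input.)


$ ∈ FOLLOW(S). For each A -> αBβ: add FIRST(β)\{ε} to FOLLOW(B); if β nullable, add FOLLOW(A).
FOLLOW(S) = {$}


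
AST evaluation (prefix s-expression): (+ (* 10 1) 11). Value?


Evaluate inner: (* 10 1) = 10
Evaluate root: (+ 10 11) = 21
Result: 21


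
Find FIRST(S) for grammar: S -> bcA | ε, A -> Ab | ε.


Per alternative of S: FIRST(bcA) = {b}; FIRST(ε) = {ε}
FIRST(S) = {b, ε}


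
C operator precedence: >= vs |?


'>=' is relational (level 7); '|' is bitwise OR (level 3)
Higher level binds tighter
'>=' has higher precedence than '|'


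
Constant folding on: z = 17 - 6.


17 - 6 = 11 at compile time
Optimized: z = 11


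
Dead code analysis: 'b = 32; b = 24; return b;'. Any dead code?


first assignment to b is overwritten before any read
Dead: 'b = 32'


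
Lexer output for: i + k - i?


Scan left to right, longest-match per lexeme
Tokens: ID(i), OP(+), ID(k), OP(-), ID(i)


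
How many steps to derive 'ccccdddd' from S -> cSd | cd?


Derivation: S => cSd => ccSdd => cccSddd => ccccdddd
Steps: 4


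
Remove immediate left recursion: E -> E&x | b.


Left-recursive alternatives: E&x; non-recursive: b
Introduce E': E -> bE', E' -> &xE' | ε


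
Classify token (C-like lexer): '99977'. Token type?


Pattern: digits only
Type: INTEGER_LITERAL


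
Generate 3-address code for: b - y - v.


Break into single-operator statements:
t1 = b - y
t2 = t1 - v


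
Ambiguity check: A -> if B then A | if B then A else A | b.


dangling else: 'if B then if B then b else b' parses two ways
Ambiguous


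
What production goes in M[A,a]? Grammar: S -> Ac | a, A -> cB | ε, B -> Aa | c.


For [A, a]: ε is nullable and 'a' ∈ FOLLOW(A)
Entry: A -> ε


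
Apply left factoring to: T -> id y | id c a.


Common prefix: 'id'
Factored: T -> id T', T' -> y | c a


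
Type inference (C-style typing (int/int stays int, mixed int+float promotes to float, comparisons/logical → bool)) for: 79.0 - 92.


Operand types: float - int
Rule: mixed int/float promotes to float; int/int stays int
Result type: float


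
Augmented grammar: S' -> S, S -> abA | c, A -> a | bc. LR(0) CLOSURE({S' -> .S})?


Start: S' -> .S
For each item with dot before a nonterminal B, add B -> .γ for every B-production
Closure: [S' -> .S, S -> .abA, S -> .c]


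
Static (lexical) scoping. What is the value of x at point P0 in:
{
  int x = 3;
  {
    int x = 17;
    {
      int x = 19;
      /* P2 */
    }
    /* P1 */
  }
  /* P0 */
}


x declared in the same block as P0
x = 3


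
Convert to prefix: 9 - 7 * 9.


'*' binds tighter: tree is (- 9 (* 7 9))
Prefix: - 9 * 7 9


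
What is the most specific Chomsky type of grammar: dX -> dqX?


LHS has context (more than one symbol) and |LHS| ≤ |RHS|
Classification: Type 1 (Context-Sensitive)


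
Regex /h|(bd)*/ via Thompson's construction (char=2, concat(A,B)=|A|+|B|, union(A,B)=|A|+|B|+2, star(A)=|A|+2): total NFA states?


Syntax tree has 3 char leaf(s), 1 union(s), 1 star(s)
chars contribute 3×2 = 6; each union adds +2; each star adds +2
Total: 6 + 2 + 2 = 10 states


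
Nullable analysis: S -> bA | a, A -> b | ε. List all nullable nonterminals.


A nonterminal is nullable iff some alternative derives ε (directly, or every symbol in it is nullable)
Nullable: {A}


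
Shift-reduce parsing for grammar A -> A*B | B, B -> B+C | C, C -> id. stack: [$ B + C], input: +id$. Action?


handle 'B+C' on top
Action: reduce (B -> B+C)


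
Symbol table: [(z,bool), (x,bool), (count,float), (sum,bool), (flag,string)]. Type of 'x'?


Lookup 'x' → type bool


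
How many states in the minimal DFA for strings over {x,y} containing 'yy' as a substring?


KMP-style automaton: 2 progress states + 1 absorbing accept = 3
Minimal DFA: 3 states


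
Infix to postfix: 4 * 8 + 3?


Left to right (same or higher precedence on left)
Postfix: 4 8 * 3 +


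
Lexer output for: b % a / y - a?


Scan left to right, longest-match per lexeme
Tokens: ID(b), OP(%), ID(a), OP(/), ID(y), OP(-), ID(a)


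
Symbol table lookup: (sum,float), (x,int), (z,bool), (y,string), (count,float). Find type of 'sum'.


Lookup 'sum' → type float


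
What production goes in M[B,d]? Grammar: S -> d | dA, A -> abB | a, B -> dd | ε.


For [B, d]: 'd' ∈ FIRST(dd)
Entry: B -> dd


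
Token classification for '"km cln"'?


Pattern: double-quoted sequence
Type: STRING_LITERAL


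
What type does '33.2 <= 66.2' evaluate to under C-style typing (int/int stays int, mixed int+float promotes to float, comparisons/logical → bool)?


Operand types: float <= float
Rule: comparison yields bool
Result type: bool


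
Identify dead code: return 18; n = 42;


statement follows a return and is unreachable
Dead: 'n = 42'


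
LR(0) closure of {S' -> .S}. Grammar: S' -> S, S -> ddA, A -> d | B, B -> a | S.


Start: S' -> .S
For each item with dot before a nonterminal B, add B -> .γ for every B-production
Closure: [S' -> .S, S -> .ddA]


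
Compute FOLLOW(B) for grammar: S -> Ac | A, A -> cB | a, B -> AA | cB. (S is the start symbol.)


$ ∈ FOLLOW(S). For each A -> αBβ: add FIRST(β)\{ε} to FOLLOW(B); if β nullable, add FOLLOW(A).
FOLLOW(B) = {$, a, c}


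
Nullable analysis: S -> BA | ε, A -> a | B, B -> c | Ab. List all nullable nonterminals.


A nonterminal is nullable iff some alternative derives ε (directly, or every symbol in it is nullable)
Nullable: {S}


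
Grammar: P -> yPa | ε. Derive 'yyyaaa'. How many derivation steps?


Derivation: P => yPa => yyPaa => yyyPaaa => yyyaaa
Steps: 4


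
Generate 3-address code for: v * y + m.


Break into single-operator statements:
t1 = v * y
t2 = t1 + m


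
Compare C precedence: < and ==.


'<' is relational (level 7); '==' is equality (level 6)
Higher level binds tighter
'<' has higher precedence than '=='


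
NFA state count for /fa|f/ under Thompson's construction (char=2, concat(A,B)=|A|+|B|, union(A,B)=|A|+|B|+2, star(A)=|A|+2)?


Syntax tree has 3 char leaf(s), 1 union(s), 0 star(s)
chars contribute 3×2 = 6; each union adds +2; each star adds +2
Total: 6 + 2 + 0 = 8 states


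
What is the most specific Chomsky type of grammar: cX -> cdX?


LHS has context (more than one symbol) and |LHS| ≤ |RHS|
Classification: Type 1 (Context-Sensitive)


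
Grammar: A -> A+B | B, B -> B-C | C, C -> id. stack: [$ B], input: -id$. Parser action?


shift '-' to continue B -> B-C
Action: shift


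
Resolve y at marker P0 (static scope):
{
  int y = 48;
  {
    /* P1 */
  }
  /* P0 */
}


y declared in the same block as P0
y = 48


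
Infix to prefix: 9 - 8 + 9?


left-to-right (same/higher precedence on left): tree is (+ (- 9 8) 9)
Prefix: + - 9 8 9


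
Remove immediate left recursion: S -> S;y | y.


Left-recursive alternatives: S;y; non-recursive: y
Introduce S': S -> yS', S' -> ;yS' | ε


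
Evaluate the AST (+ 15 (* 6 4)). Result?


Evaluate inner: (* 6 4) = 24
Evaluate root: (+ 15 24) = 39
Result: 39


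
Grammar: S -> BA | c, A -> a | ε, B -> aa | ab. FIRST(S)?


Per alternative of S: FIRST(BA) = {a}; FIRST(c) = {c}
FIRST(S) = {a, c}


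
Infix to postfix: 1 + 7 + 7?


Left to right (same or higher precedence on left)
Postfix: 1 7 + 7 +


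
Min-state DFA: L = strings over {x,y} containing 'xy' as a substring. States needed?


KMP-style automaton: 2 progress states + 1 absorbing accept = 3
Minimal DFA: 3 states


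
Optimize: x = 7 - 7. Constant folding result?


7 - 7 = 0 at compile time
Optimized: x = 0


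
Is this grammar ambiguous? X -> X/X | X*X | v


'v/v*v' has two parse trees (no precedence encoded between / and *)
Ambiguous


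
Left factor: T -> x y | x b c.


Common prefix: 'x'
Factored: T -> x T', T' -> y | b c


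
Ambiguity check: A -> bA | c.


right-linear, alternatives start with distinct terminals 'b' vs 'c': unique leftmost derivation
Unambiguous


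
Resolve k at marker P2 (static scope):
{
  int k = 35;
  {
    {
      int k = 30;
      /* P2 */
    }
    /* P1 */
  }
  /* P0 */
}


k declared in the same block as P2
k = 30


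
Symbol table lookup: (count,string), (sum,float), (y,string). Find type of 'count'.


Lookup 'count' → type string


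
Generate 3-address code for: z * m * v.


Break into single-operator statements:
t1 = z * m
t2 = t1 * v


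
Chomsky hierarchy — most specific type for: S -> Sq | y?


Left-linear: every RHS is a terminal or one nonterminal followed by a terminal
Classification: Type 3 (Regular)


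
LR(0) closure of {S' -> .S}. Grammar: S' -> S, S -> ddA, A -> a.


Start: S' -> .S
For each item with dot before a nonterminal B, add B -> .γ for every B-production
Closure: [S' -> .S, S -> .ddA]


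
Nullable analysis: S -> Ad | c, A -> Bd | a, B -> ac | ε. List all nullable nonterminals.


A nonterminal is nullable iff some alternative derives ε (directly, or every symbol in it is nullable)
Nullable: {B}


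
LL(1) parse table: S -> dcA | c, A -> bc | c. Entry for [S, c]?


For [S, c]: 'c' ∈ FIRST(c)
Entry: S -> c


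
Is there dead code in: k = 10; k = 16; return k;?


first assignment to k is overwritten before any read
Dead: 'k = 10'


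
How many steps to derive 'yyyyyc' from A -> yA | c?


Derivation: A => yA => yyA => yyyA => yyyyA => yyyyyA => yyyyyc
Steps: 6


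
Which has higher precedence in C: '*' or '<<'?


'*' is multiplicative (level 10); '<<' is shift (level 8)
Higher level binds tighter
'*' has higher precedence than '<<'


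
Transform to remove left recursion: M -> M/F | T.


Left-recursive alternatives: M/F; non-recursive: T
Introduce M': M -> TM', M' -> /FM' | ε


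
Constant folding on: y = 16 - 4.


16 - 4 = 12 at compile time
Optimized: y = 12


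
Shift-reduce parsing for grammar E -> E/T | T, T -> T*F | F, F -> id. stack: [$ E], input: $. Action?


start symbol E on stack, input exhausted
Action: accept


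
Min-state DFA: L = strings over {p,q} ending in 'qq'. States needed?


Track the longest suffix of input matching a prefix of 'qq': 3 classes (prefixes of length 0..2)
Minimal DFA: 3 states


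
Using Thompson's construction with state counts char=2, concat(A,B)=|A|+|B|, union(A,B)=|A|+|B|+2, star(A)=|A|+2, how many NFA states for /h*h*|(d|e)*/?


Syntax tree has 4 char leaf(s), 2 union(s), 3 star(s)
chars contribute 4×2 = 8; each union adds +2; each star adds +2
Total: 8 + 4 + 6 = 18 states


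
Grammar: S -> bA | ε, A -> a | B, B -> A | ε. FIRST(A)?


Per alternative of A: FIRST(a) = {a}; FIRST(B) = {a, ε}
FIRST(A) = {a, ε}


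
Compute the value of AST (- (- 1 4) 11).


Evaluate inner: (- 1 4) = -3
Evaluate root: (- -3 11) = -14
Result: -14


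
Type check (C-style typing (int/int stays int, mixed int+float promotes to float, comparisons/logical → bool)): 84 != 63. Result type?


Operand types: int != int
Rule: comparison yields bool
Result type: bool


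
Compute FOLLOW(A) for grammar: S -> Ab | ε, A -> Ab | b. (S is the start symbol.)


$ ∈ FOLLOW(S). For each A -> αBβ: add FIRST(β)\{ε} to FOLLOW(B); if β nullable, add FOLLOW(A).
FOLLOW(A) = {b}


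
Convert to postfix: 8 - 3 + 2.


Left to right (same or higher precedence on left)
Postfix: 8 3 - 2 +


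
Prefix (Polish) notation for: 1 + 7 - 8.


left-to-right (same/higher precedence on left): tree is (- (+ 1 7) 8)
Prefix: - + 1 7 8


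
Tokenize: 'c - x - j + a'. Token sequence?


Scan left to right, longest-match per lexeme
Tokens: ID(c), OP(-), ID(x), OP(-), ID(j), OP(+), ID(a)


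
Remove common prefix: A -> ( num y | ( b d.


Common prefix: '('
Factored: A -> ( A', A' -> num y | b d


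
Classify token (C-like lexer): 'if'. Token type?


Pattern: reserved word
Type: KEYWORD


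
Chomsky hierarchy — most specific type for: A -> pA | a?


Right-linear: every RHS is a terminal or a terminal followed by one nonterminal
Classification: Type 3 (Regular)


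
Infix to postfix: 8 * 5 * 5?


Left to right (same or higher precedence on left)
Postfix: 8 5 * 5 *


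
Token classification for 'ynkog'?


Pattern: letter/underscore followed by alphanumerics, not a keyword
Type: IDENTIFIER


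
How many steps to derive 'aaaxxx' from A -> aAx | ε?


Derivation: A => aAx => aaAxx => aaaAxxx => aaaxxx
Steps: 4


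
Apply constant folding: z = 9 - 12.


9 - 12 = -3 at compile time
Optimized: z = -3


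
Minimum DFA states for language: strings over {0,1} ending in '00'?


Track the longest suffix of input matching a prefix of '00': 3 classes (prefixes of length 0..2)
Minimal DFA: 3 states


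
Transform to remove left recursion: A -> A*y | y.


Left-recursive alternatives: A*y; non-recursive: y
Introduce A': A -> yA', A' -> *yA' | ε


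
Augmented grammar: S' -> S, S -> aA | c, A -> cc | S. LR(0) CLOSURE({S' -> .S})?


Start: S' -> .S
For each item with dot before a nonterminal B, add B -> .γ for every B-production
Closure: [S' -> .S, S -> .aA, S -> .c]


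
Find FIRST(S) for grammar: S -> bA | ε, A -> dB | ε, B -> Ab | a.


Per alternative of S: FIRST(bA) = {b}; FIRST(ε) = {ε}
FIRST(S) = {b, ε}


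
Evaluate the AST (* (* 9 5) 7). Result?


Evaluate inner: (* 9 5) = 45
Evaluate root: (* 45 7) = 315
Result: 315


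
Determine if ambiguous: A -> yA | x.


right-linear, alternatives start with distinct terminals 'y' vs 'x': unique leftmost derivation
Unambiguous


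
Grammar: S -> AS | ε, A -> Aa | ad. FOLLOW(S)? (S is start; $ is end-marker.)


$ ∈ FOLLOW(S). For each A -> αBβ: add FIRST(β)\{ε} to FOLLOW(B); if β nullable, add FOLLOW(A).
FOLLOW(S) = {$}


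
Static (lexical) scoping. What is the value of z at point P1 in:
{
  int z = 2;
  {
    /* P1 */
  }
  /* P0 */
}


P1's block does not declare z; resolves to the enclosing declaration at depth 0
z = 2


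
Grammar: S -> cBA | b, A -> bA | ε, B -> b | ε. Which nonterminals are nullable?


A nonterminal is nullable iff some alternative derives ε (directly, or every symbol in it is nullable)
Nullable: {A, B}


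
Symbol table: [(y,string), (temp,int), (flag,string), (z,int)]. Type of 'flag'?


Lookup 'flag' → type string


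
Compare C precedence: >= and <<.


'<<' is shift (level 8); '>=' is relational (level 7)
Higher level binds tighter
'<<' has higher precedence than '>='


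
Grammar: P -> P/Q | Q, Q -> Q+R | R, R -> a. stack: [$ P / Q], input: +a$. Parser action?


'+' can extend Q; shift to build Q -> Q+R
Action: shift


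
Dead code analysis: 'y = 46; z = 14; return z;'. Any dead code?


y is assigned but never read
Dead: 'y = 46'


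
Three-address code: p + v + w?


Break into single-operator statements:
t1 = p + v
t2 = t1 + w


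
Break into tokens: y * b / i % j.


Scan left to right, longest-match per lexeme
Tokens: ID(y), OP(*), ID(b), OP(/), ID(i), OP(%), ID(j)


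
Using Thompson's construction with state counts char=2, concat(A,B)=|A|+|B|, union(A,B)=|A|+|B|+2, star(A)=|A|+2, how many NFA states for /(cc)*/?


Syntax tree has 2 char leaf(s), 0 union(s), 1 star(s)
chars contribute 2×2 = 4; each union adds +2; each star adds +2
Total: 4 + 0 + 2 = 6 states


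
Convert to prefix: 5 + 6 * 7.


'*' binds tighter: tree is (+ 5 (* 6 7))
Prefix: + 5 * 6 7


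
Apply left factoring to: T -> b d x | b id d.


Common prefix: 'b'
Factored: T -> b T', T' -> d x | id d


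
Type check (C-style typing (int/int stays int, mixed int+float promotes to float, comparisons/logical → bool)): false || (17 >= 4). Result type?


Operand types: bool || bool
Rule: logical operators take bool operands and yield bool
Result type: bool


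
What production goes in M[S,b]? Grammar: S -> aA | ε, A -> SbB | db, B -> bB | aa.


For [S, b]: ε is nullable and 'b' ∈ FOLLOW(S)
Entry: S -> ε


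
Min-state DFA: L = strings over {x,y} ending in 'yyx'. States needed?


Track the longest suffix of input matching a prefix of 'yyx': 4 classes (prefixes of length 0..3)
Minimal DFA: 4 states


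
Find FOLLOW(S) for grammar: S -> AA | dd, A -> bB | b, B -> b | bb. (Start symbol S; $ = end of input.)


$ ∈ FOLLOW(S). For each A -> αBβ: add FIRST(β)\{ε} to FOLLOW(B); if β nullable, add FOLLOW(A).
FOLLOW(S) = {$}


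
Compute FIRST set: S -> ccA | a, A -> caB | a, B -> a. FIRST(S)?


Per alternative of S: FIRST(ccA) = {c}; FIRST(a) = {a}
FIRST(S) = {a, c}


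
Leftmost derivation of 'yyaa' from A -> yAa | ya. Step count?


Derivation: A => yAa => yyaa
Steps: 2


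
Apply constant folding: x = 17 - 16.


17 - 16 = 1 at compile time
Optimized: x = 1


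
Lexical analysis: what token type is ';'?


Pattern: delimiter/punctuation
Type: PUNCTUATION


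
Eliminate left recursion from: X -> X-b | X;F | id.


Left-recursive alternatives: X-b, X;F; non-recursive: id
Introduce X': X -> idX', X' -> -bX' | ;FX' | ε


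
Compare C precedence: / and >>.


'/' is multiplicative (level 10); '>>' is shift (level 8)
Higher level binds tighter
'/' has higher precedence than '>>'


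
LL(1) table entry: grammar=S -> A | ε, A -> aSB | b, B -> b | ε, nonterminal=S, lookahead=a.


For [S, a]: 'a' ∈ FIRST(A)
Entry: S -> A


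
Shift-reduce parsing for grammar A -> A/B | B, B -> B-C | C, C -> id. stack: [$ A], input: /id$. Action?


shift '/' to continue A -> A/B
Action: shift


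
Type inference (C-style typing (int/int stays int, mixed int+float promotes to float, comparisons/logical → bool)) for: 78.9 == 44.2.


Operand types: float == float
Rule: comparison yields bool
Result type: bool


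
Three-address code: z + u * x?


Break into single-operator statements:
t1 = u * x
t2 = z + t1


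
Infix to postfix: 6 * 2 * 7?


Left to right (same or higher precedence on left)
Postfix: 6 2 * 7 *


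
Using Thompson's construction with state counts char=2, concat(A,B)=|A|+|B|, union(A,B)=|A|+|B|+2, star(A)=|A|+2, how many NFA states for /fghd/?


Syntax tree has 4 char leaf(s), 0 union(s), 0 star(s)
chars contribute 4×2 = 8; each union adds +2; each star adds +2
Total: 8 + 0 + 0 = 8 states


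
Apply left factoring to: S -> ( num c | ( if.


Common prefix: '('
Factored: S -> ( S', S' -> num c | if


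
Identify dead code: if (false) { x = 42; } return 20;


condition is constant false, so the whole block is unreachable
Dead: 'if (false) { x = 42; }'


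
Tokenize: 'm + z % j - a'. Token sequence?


Scan left to right, longest-match per lexeme
Tokens: ID(m), OP(+), ID(z), OP(%), ID(j), OP(-), ID(a)


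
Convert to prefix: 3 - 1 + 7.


left-to-right (same/higher precedence on left): tree is (+ (- 3 1) 7)
Prefix: + - 3 1 7


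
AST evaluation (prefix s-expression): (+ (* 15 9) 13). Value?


Evaluate inner: (* 15 9) = 135
Evaluate root: (+ 135 13) = 148
Result: 148


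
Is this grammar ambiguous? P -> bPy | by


balanced b^n…y^n: each string has a unique parse
Unambiguous


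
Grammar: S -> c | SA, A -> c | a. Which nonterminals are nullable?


A nonterminal is nullable iff some alternative derives ε (directly, or every symbol in it is nullable)
Nullable: {}


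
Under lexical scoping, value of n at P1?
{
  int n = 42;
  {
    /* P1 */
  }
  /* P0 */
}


P1's block does not declare n; resolves to the enclosing declaration at depth 0
n = 42


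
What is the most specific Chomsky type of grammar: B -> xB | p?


Right-linear: every RHS is a terminal or a terminal followed by one nonterminal
Classification: Type 3 (Regular)


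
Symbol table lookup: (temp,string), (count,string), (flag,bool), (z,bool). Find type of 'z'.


Lookup 'z' → type bool


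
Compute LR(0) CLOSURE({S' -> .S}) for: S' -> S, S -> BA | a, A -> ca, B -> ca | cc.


Start: S' -> .S
For each item with dot before a nonterminal B, add B -> .γ for every B-production
Closure: [S' -> .S, S -> .BA, S -> .a, B -> .ca, B -> .cc]


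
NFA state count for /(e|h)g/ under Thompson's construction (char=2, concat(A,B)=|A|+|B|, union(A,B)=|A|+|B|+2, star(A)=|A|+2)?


Syntax tree has 3 char leaf(s), 1 union(s), 0 star(s)
chars contribute 3×2 = 6; each union adds +2; each star adds +2
Total: 6 + 2 + 0 = 8 states


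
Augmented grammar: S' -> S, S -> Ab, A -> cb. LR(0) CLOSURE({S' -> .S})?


Start: S' -> .S
For each item with dot before a nonterminal B, add B -> .γ for every B-production
Closure: [S' -> .S, S -> .Ab, A -> .cb]


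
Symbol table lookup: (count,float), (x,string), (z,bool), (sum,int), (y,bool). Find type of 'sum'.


Lookup 'sum' → type int


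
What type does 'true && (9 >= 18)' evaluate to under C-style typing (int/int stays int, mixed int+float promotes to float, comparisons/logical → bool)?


Operand types: bool && bool
Rule: logical operators take bool operands and yield bool
Result type: bool


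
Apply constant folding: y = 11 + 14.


11 + 14 = 25 at compile time
Optimized: y = 25


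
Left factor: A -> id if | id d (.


Common prefix: 'id'
Factored: A -> id A', A' -> if | d (


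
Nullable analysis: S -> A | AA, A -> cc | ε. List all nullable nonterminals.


A nonterminal is nullable iff some alternative derives ε (directly, or every symbol in it is nullable)
Nullable: {A, S}


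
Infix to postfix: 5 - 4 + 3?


Left to right (same or higher precedence on left)
Postfix: 5 4 - 3 +


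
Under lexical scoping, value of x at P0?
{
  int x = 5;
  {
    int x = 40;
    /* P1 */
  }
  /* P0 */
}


x declared in the same block as P0
x = 5


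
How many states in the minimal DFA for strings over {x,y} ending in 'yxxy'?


Track the longest suffix of input matching a prefix of 'yxxy': 5 classes (prefixes of length 0..4)
Minimal DFA: 5 states


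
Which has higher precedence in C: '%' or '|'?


'%' is multiplicative (level 10); '|' is bitwise OR (level 3)
Higher level binds tighter
'%' has higher precedence than '|'


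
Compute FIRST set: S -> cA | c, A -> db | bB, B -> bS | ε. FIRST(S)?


Per alternative of S: FIRST(cA) = {c}; FIRST(c) = {c}
FIRST(S) = {c}


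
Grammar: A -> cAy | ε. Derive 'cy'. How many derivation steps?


Derivation: A => cAy => cy
Steps: 2


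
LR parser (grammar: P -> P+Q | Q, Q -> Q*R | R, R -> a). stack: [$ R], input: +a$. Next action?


'R' (not preceded by Q*) is the handle for Q -> R
Action: reduce (Q -> R)


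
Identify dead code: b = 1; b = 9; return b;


first assignment to b is overwritten before any read
Dead: 'b = 1'


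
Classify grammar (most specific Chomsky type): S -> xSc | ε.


Single nonterminal LHS, but x^n c^n is not regular
Classification: Type 2 (Context-Free)


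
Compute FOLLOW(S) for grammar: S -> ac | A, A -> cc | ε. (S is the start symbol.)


$ ∈ FOLLOW(S). For each A -> αBβ: add FIRST(β)\{ε} to FOLLOW(B); if β nullable, add FOLLOW(A).
FOLLOW(S) = {$}


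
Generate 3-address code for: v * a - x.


Break into single-operator statements:
t1 = v * a
t2 = t1 - x


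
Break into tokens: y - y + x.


Scan left to right, longest-match per lexeme
Tokens: ID(y), OP(-), ID(y), OP(+), ID(x)


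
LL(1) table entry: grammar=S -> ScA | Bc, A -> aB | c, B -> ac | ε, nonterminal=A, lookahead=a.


For [A, a]: 'a' ∈ FIRST(aB)
Entry: A -> aB


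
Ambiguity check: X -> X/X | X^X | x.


'x/x^x' has two parse trees (no precedence encoded between / and ^)
Ambiguous


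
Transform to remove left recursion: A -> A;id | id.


Left-recursive alternatives: A;id; non-recursive: id
Introduce A': A -> idA', A' -> ;idA' | ε


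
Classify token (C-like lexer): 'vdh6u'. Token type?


Pattern: letter/underscore followed by alphanumerics, not a keyword
Type: IDENTIFIER


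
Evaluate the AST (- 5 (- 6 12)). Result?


Evaluate inner: (- 6 12) = -6
Evaluate root: (- 5 -6) = 11
Result: 11


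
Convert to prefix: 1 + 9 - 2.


left-to-right (same/higher precedence on left): tree is (- (+ 1 9) 2)
Prefix: - + 1 9 2


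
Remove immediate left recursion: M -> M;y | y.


Left-recursive alternatives: M;y; non-recursive: y
Introduce M': M -> yM', M' -> ;yM' | ε


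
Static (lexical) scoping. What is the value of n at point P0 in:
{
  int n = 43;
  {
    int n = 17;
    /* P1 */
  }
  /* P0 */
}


n declared in the same block as P0
n = 43


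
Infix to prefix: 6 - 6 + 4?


left-to-right (same/higher precedence on left): tree is (+ (- 6 6) 4)
Prefix: + - 6 6 4


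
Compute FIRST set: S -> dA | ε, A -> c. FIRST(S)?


Per alternative of S: FIRST(dA) = {d}; FIRST(ε) = {ε}
FIRST(S) = {d, ε}


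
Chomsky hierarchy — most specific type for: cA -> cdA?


LHS has context (more than one symbol) and |LHS| ≤ |RHS|
Classification: Type 1 (Context-Sensitive)


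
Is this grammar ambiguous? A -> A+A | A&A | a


'a+a&a' has two parse trees (no precedence encoded between + and &)
Ambiguous


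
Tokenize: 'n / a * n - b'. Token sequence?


Scan left to right, longest-match per lexeme
Tokens: ID(n), OP(/), ID(a), OP(*), ID(n), OP(-), ID(b)


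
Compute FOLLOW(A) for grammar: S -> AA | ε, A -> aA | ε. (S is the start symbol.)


$ ∈ FOLLOW(S). For each A -> αBβ: add FIRST(β)\{ε} to FOLLOW(B); if β nullable, add FOLLOW(A).
FOLLOW(A) = {$, a}


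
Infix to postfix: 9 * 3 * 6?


Left to right (same or higher precedence on left)
Postfix: 9 3 * 6 *


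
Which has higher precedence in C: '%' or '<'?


'%' is multiplicative (level 10); '<' is relational (level 7)
Higher level binds tighter
'%' has higher precedence than '<'


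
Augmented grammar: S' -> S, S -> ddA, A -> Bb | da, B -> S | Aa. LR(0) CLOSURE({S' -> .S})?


Start: S' -> .S
For each item with dot before a nonterminal B, add B -> .γ for every B-production
Closure: [S' -> .S, S -> .ddA]


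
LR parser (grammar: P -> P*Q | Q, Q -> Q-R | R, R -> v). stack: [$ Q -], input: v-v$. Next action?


no handle; shift 'v'
Action: shift


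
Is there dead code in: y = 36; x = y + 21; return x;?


y is read by x's definition; x is returned
No dead code


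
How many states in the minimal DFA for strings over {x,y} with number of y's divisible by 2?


Track (count of y) mod 2: states 0..1, accept at 0
Minimal DFA: 2 states


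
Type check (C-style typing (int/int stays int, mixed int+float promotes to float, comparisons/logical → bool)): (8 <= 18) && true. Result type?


Operand types: bool && bool
Rule: logical operators take bool operands and yield bool
Result type: bool


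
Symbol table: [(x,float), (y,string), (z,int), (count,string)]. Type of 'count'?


Lookup 'count' → type string


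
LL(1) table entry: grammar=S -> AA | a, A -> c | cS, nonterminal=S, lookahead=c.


For [S, c]: 'c' ∈ FIRST(AA)
Entry: S -> AA


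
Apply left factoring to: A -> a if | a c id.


Common prefix: 'a'
Factored: A -> a A', A' -> if | c id


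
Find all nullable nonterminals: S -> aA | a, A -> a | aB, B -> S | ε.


A nonterminal is nullable iff some alternative derives ε (directly, or every symbol in it is nullable)
Nullable: {B}


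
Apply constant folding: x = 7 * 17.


7 * 17 = 119 at compile time
Optimized: x = 119


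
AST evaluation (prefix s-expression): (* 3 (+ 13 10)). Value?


Evaluate inner: (+ 13 10) = 23
Evaluate root: (* 3 23) = 69
Result: 69


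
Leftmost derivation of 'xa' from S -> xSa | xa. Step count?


Derivation: S => xa
Steps: 1


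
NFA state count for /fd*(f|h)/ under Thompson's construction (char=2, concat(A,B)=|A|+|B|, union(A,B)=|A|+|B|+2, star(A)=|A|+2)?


Syntax tree has 4 char leaf(s), 1 union(s), 1 star(s)
chars contribute 4×2 = 8; each union adds +2; each star adds +2
Total: 8 + 2 + 2 = 12 states


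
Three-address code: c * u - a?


Break into single-operator statements:
t1 = c * u
t2 = t1 - a


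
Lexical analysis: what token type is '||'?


Pattern: operator symbol
Type: OPERATOR


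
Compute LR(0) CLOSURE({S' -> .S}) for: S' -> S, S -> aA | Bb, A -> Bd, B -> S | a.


Start: S' -> .S
For each item with dot before a nonterminal B, add B -> .γ for every B-production
Closure: [S' -> .S, S -> .aA, S -> .Bb, B -> .S, B -> .a]


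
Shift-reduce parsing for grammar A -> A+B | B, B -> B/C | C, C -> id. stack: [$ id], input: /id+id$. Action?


'id' on top is the handle for C -> id
Action: reduce (C -> id)


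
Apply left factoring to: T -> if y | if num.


Common prefix: 'if'
Factored: T -> if T', T' -> y | num


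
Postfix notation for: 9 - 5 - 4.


Left to right (same or higher precedence on left)
Postfix: 9 5 - 4 -


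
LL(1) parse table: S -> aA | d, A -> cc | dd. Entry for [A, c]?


For [A, c]: 'c' ∈ FIRST(cc)
Entry: A -> cc


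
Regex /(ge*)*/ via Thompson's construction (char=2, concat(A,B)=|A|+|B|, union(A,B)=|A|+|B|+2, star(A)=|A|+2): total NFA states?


Syntax tree has 2 char leaf(s), 0 union(s), 2 star(s)
chars contribute 2×2 = 4; each union adds +2; each star adds +2
Total: 4 + 0 + 4 = 8 states


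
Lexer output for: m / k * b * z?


Scan left to right, longest-match per lexeme
Tokens: ID(m), OP(/), ID(k), OP(*), ID(b), OP(*), ID(z)


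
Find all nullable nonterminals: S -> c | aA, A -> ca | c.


A nonterminal is nullable iff some alternative derives ε (directly, or every symbol in it is nullable)
Nullable: {}


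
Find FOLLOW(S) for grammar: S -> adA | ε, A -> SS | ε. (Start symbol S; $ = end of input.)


$ ∈ FOLLOW(S). For each A -> αBβ: add FIRST(β)\{ε} to FOLLOW(B); if β nullable, add FOLLOW(A).
FOLLOW(S) = {$, a}


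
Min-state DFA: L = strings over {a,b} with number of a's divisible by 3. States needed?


Track (count of a) mod 3: states 0..2, accept at 0
Minimal DFA: 3 states


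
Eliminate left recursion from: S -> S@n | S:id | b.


Left-recursive alternatives: S@n, S:id; non-recursive: b
Introduce S': S -> bS', S' -> @nS' | :idS' | ε


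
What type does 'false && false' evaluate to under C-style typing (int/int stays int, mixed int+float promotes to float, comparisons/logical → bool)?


Operand types: bool && bool
Rule: logical operators take bool operands and yield bool
Result type: bool


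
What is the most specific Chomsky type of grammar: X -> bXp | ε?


Single nonterminal LHS, but b^n p^n is not regular
Classification: Type 2 (Context-Free)


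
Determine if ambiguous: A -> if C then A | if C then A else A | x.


dangling else: 'if C then if C then x else x' parses two ways
Ambiguous


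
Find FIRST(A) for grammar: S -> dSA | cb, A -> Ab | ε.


Per alternative of A: FIRST(Ab) = {b}; FIRST(ε) = {ε}
FIRST(A) = {b, ε}


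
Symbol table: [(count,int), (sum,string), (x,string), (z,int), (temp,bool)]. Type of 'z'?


Lookup 'z' → type int


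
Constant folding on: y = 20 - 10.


20 - 10 = 10 at compile time
Optimized: y = 10


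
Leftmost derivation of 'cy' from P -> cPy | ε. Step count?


Derivation: P => cPy => cy
Steps: 2


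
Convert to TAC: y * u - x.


Break into single-operator statements:
t1 = y * u
t2 = t1 - x


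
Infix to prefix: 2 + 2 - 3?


left-to-right (same/higher precedence on left): tree is (- (+ 2 2) 3)
Prefix: - + 2 2 3


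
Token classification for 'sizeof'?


Pattern: reserved word
Type: KEYWORD


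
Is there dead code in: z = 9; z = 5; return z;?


first assignment to z is overwritten before any read
Dead: 'z = 9'


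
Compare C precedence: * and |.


'*' is multiplicative (level 10); '|' is bitwise OR (level 3)
Higher level binds tighter
'*' has higher precedence than '|'


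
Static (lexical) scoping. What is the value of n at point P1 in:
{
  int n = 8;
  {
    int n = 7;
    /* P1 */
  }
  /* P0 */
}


n declared in the same block as P1
n = 7


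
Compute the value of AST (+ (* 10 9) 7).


Evaluate inner: (* 10 9) = 90
Evaluate root: (+ 90 7) = 97
Result: 97


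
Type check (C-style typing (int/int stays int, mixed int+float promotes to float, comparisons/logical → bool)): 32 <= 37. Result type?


Operand types: int <= int
Rule: comparison yields bool
Result type: bool


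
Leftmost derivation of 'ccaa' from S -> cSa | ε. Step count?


Derivation: S => cSa => ccSaa => ccaa
Steps: 3


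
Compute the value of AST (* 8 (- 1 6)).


Evaluate inner: (- 1 6) = -5
Evaluate root: (* 8 -5) = -40
Result: -40


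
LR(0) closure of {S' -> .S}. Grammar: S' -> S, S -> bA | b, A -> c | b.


Start: S' -> .S
For each item with dot before a nonterminal B, add B -> .γ for every B-production
Closure: [S' -> .S, S -> .bA, S -> .b]


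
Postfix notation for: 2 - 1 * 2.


* has higher precedence, evaluate 1*2 first
Postfix: 2 1 2 * -


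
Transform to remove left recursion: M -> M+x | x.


Left-recursive alternatives: M+x; non-recursive: x
Introduce M': M -> xM', M' -> +xM' | ε


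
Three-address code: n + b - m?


Break into single-operator statements:
t1 = n + b
t2 = t1 - m


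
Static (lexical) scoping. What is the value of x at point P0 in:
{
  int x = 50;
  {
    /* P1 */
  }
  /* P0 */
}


x declared in the same block as P0
x = 50


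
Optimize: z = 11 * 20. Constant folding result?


11 * 20 = 220 at compile time
Optimized: z = 220


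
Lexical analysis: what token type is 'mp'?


Pattern: letter/underscore followed by alphanumerics, not a keyword
Type: IDENTIFIER


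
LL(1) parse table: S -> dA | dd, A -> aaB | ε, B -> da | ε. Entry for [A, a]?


For [A, a]: 'a' ∈ FIRST(aaB)
Entry: A -> aaB


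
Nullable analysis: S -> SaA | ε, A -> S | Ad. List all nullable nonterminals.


A nonterminal is nullable iff some alternative derives ε (directly, or every symbol in it is nullable)
Nullable: {A, S}


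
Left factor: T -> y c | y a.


Common prefix: 'y'
Factored: T -> y T', T' -> c | a


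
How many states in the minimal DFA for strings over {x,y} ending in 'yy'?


Track the longest suffix of input matching a prefix of 'yy': 3 classes (prefixes of length 0..2)
Minimal DFA: 3 states


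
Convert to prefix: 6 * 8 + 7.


left-to-right (same/higher precedence on left): tree is (+ (* 6 8) 7)
Prefix: + * 6 8 7


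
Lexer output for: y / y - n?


Scan left to right, longest-match per lexeme
Tokens: ID(y), OP(/), ID(y), OP(-), ID(n)


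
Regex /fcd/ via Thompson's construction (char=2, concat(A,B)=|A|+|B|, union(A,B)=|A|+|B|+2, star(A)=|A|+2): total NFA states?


Syntax tree has 3 char leaf(s), 0 union(s), 0 star(s)
chars contribute 3×2 = 6; each union adds +2; each star adds +2
Total: 6 + 0 + 0 = 6 states


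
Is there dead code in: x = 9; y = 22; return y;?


x is assigned but never read
Dead: 'x = 9'


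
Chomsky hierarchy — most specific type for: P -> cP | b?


Right-linear: every RHS is a terminal or a terminal followed by one nonterminal
Classification: Type 3 (Regular)


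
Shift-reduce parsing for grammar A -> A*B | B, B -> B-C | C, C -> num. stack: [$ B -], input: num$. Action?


no handle; shift 'num'
Action: shift
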